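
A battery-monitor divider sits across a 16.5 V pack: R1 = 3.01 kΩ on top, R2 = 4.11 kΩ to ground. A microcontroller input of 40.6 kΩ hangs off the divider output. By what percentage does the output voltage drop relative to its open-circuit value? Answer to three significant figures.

4.10 %

The divider's output (Thévenin) resistance is R1‖R2 = 1.738 kΩ.
Fractional drop under load = R_th/(R_th + R_L) = 1.738 / (1.738 + 40.6) = 0.04104.
So the output falls by 4.10 %.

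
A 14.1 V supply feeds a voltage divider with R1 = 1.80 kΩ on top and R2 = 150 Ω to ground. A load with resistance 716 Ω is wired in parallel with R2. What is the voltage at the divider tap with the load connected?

The load sits in parallel with R2: R2‖R_L = (150 × 716) / (150 + 716) = 124.0 Ω.
V_out = 14.1 × 124.0 / (1800 + 124.0) = 14.1 × 124.0/1924 = 0.909 V.

V_out ≈ 0.909 V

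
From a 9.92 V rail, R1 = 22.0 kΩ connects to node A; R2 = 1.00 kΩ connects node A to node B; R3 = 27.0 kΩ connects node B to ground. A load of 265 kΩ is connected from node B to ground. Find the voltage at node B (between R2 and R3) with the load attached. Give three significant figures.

V ≈ 5.12 V

At node B, R3 is in parallel with the load: R3‖R_L = 24.50 kΩ.
Below node A the resistance is R2 + (R3‖R_L) = 25.50 kΩ, so V_A = 9.92 × 25.50/47.50 = 5.326 V.
Then V_B = V_A × (R3‖R_L)/(R2 + R3‖R_L) = 5.326 × 24.50/25.50 = 5.12 V.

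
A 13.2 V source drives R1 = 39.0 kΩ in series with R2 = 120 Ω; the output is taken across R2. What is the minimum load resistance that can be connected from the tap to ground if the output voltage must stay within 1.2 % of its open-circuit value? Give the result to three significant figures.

R_L(min) ≈ 9.85 kΩ

Output resistance R_th = R1‖R2 = (39000 × 120)/39120 = 119.6 Ω.
The fractional drop is R_th/(R_th + R_L); requiring this ≤ 0.0120 gives R_L ≥ R_th(1/0.0120 − 1) = 119.6 × 82.33 = 9.85 kΩ.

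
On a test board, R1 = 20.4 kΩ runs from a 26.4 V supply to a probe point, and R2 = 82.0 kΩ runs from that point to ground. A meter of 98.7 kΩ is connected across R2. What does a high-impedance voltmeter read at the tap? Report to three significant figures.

The load sits in parallel with R2: R2‖R_L = (82.0 × 98.7) / (82.0 + 98.7) = 44.79 kΩ.
V_out = 26.4 × 44.79 / (20.4 + 44.79) = 26.4 × 44.79/65.19 = 18.1 V.

V_out ≈ 18.1 V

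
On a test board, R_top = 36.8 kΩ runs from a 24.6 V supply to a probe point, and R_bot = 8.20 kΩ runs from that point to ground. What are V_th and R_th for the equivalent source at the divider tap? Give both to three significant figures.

V_th = 4.48 V, R_th = 6.71 kΩ

V_th is the open-circuit tap voltage: 24.6 × 8.20/(36.8 + 8.20) = 4.48 V.
With the supply zeroed, R_top and R_bot appear in parallel from the tap: R_th = R_top‖R_bot = (36.8 × 8.20)/45.00 = 6.71 kΩ.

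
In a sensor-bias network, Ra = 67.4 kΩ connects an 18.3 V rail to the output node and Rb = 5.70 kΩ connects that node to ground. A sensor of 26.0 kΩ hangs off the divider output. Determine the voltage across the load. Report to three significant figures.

V_out ≈ 1.19 V

The load sits in parallel with Rb: Rb‖R_L = (5.70 × 26.0) / (5.70 + 26.0) = 4.675 kΩ.
V_out = 18.3 × 4.675 / (67.4 + 4.675) = 18.3 × 4.675/72.08 = 1.19 V.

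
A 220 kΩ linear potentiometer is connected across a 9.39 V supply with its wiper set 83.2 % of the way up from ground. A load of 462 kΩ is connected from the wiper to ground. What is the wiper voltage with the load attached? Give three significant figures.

The wiper splits the pot into (1−α)R = 36.96 kΩ above and αR = 183.0 kΩ below.
Lower section ‖ load = 131.1 kΩ.
V_wiper = 9.39 × 131.1/(36.96 + 131.1) = 7.32 V.

V ≈ 7.32 V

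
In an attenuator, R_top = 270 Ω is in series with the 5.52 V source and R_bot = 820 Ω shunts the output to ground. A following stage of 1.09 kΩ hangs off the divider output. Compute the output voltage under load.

V_out ≈ 3.50 V

The load sits in parallel with R_bot: R_bot‖R_L = (820 × 1090) / (820 + 1090) = 468.0 Ω.
V_out = 5.52 × 468.0 / (270 + 468.0) = 5.52 × 468.0/738.0 = 3.50 V.
(Unloaded it would have been 4.15 V.)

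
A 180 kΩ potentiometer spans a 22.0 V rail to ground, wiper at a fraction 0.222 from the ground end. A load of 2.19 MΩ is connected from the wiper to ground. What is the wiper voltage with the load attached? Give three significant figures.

V ≈ 4.82 V

The wiper splits the pot into (1−α)R = 140.0 kΩ above and αR = 39.96 kΩ below.
Lower section ‖ load = 39.24 kΩ.
V_wiper = 22.0 × 39.24/(140.0 + 39.24) = 4.82 V.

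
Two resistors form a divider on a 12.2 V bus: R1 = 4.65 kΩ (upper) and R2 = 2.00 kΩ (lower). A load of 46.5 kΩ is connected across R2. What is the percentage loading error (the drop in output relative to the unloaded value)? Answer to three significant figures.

The divider's output (Thévenin) resistance is R1‖R2 = 1.398 kΩ.
Fractional drop under load = R_th/(R_th + R_L) = 1.398 / (1.398 + 46.5) = 0.02920.
So the output falls by 2.92 %.

2.92 %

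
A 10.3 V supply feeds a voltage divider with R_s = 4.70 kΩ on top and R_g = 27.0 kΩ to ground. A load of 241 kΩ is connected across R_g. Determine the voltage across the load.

V_out ≈ 8.63 V

The load sits in parallel with R_g: R_g‖R_L = (27.0 × 241) / (27.0 + 241) = 24.28 kΩ.
V_out = 10.3 × 24.28 / (4.70 + 24.28) = 10.3 × 24.28/28.98 = 8.63 V.
(Unloaded it would have been 8.77 V.)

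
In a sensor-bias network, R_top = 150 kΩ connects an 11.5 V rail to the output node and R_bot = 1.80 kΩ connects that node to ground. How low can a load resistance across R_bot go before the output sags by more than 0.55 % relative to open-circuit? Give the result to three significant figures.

Output resistance R_th = R_top‖R_bot = (150 × 1.80)/151.8 = 1.779 kΩ.
The fractional drop is R_th/(R_th + R_L); requiring this ≤ 0.00550 gives R_L ≥ R_th(1/0.00550 − 1) = 1.779 × 180.8 = 322 kΩ.

R_L(min) ≈ 322 kΩ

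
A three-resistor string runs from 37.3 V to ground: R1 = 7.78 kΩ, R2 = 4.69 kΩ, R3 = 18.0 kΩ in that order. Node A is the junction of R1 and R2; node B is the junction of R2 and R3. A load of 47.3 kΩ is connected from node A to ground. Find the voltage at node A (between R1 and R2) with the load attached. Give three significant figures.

Below node A the series string R2+R3 = 22.69 kΩ sits in parallel with the 47.3 kΩ load: 15.33 kΩ.
V_A = 37.3 × 15.33/(7.78 + 15.33) = 24.7 V.

V ≈ 24.7 V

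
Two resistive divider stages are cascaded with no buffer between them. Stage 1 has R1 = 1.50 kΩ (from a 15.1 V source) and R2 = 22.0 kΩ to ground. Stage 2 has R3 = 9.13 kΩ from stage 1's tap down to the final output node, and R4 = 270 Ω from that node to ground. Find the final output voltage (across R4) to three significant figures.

V_out ≈ 0.353 V

Stage 2 presents R3+R4 = 9400 Ω as a load on stage 1's tap.
Stage 1's lower leg becomes R2‖(R3+R4) = 6586 Ω, so V_mid = 15.1 × 6586/8086 = 12.30 V.
Stage 2 is itself unloaded: V_out = V_mid × R4/(R3+R4) = 12.30 × 270/9400 = 0.353 V.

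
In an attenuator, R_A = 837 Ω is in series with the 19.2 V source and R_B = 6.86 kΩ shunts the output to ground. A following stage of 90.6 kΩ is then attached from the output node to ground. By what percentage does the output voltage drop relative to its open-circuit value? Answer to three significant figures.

0.817 %

The divider's output (Thévenin) resistance is R_A‖R_B = 746.0 Ω.
Fractional drop under load = R_th/(R_th + R_L) = 746.0 / (746.0 + 90600) = 0.008167.
So the output falls by 0.817 %.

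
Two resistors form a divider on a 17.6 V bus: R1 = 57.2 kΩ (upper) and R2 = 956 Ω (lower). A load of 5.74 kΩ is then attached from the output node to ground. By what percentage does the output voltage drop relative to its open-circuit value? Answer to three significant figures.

14.1 %

The divider's output (Thévenin) resistance is R1‖R2 = 940.3 Ω.
Fractional drop under load = R_th/(R_th + R_L) = 940.3 / (940.3 + 5740) = 0.1408.
So the output falls by 14.1 %.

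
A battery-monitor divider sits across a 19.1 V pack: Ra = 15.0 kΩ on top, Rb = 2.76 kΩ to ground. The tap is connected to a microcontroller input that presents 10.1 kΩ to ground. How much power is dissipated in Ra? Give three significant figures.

Total resistance from the source is Ra + (Rb‖R_L) = 17.17 kΩ, so I = 19.1/17.17 kΩ = 1.113 mA.
P = I²·Ra = (1.113 mA)² × 15.0 kΩ = 18.6 mW.

P ≈ 18.6 mW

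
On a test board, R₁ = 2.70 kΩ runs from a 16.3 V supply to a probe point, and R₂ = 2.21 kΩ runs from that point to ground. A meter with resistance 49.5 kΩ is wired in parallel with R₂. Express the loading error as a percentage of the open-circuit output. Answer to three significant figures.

The divider's output (Thévenin) resistance is R₁‖R₂ = 1.215 kΩ.
Fractional drop under load = R_th/(R_th + R_L) = 1.215 / (1.215 + 49.5) = 0.02396.
So the output falls by 2.40 %.

2.40 %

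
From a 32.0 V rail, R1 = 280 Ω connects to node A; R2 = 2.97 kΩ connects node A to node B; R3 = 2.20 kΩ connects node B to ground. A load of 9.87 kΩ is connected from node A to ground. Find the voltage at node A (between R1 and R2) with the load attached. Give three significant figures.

Below node A the series string R2+R3 = 5170 Ω sits in parallel with the 9870 Ω load: 3393 Ω.
V_A = 32.0 × 3393/(280 + 3393) = 29.6 V.

V ≈ 29.6 V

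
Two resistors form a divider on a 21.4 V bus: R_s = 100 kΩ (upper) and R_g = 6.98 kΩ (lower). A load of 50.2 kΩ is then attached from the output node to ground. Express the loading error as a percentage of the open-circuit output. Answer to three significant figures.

11.5 %

Unloaded V = 21.4 × 6.98/107.0 = 1.3963 V.
Loaded: R_g‖R_L = 6.128 kΩ, giving V = 21.4 × 6.128/106.1 = 1.2357 V.
Drop = (1.3963 − 1.2357) / 1.3963 = 11.5 %.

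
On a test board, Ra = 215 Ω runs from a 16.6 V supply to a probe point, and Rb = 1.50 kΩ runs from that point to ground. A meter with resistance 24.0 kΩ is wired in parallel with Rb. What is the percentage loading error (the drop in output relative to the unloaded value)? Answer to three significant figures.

The divider's output (Thévenin) resistance is Ra‖Rb = 188.0 Ω.
Fractional drop under load = R_th/(R_th + R_L) = 188.0 / (188.0 + 24000) = 0.007774.
So the output falls by 0.777 %.

0.777 %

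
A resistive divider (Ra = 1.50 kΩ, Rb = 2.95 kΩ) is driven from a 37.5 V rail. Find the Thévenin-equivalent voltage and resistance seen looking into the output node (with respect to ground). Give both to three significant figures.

V_th = 24.9 V, R_th = 994 Ω

V_th is the open-circuit tap voltage: 37.5 × 2.95/(1.50 + 2.95) = 24.9 V.
With the supply zeroed, Ra and Rb appear in parallel from the tap: R_th = Ra‖Rb = (1.50 × 2.95)/4.450 = 994 Ω.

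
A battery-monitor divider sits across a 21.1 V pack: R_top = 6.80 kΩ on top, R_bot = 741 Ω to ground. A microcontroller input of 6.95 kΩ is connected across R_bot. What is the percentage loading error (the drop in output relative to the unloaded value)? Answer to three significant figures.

8.77 %

Unloaded V = 21.1 × 741/7541 = 2.0733 V.
Loaded: R_bot‖R_L = 669.6 Ω, giving V = 21.1 × 669.6/7470 = 1.8915 V.
Drop = (2.0733 − 1.8915) / 2.0733 = 8.77 %.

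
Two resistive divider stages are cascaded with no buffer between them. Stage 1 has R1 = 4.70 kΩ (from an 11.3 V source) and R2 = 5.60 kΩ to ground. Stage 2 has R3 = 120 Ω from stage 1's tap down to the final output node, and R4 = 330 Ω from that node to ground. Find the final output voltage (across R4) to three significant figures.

Stage 2 presents R3+R4 = 450.0 Ω as a load on stage 1's tap.
Stage 1's lower leg becomes R2‖(R3+R4) = 416.5 Ω, so V_mid = 11.3 × 416.5/5117 = 0.9199 V.
Stage 2 is itself unloaded: V_out = V_mid × R4/(R3+R4) = 0.9199 × 330/450.0 = 0.675 V.

V_out ≈ 0.675 V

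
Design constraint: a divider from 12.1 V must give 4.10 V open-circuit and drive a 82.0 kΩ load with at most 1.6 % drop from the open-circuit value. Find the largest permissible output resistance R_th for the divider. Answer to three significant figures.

Loading drop = R_th/(R_th + R_L) ≤ 0.0160, so R_th ≤ R_L · ε/(1−ε) = 82.0 kΩ × 0.0160/0.9840 = 1.33 kΩ.

R_th ≤ 1.33 kΩ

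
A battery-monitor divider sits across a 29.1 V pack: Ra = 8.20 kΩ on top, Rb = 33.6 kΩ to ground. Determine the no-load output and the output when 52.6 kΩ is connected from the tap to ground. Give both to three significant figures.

Unloaded: 23.4 V; loaded: 20.8 V

Open-circuit: V = 29.1 × 33.6/(8.20 + 33.6) = 23.4 V.
With the load, Rb becomes Rb‖R_L = 20.50 kΩ, so V = 29.1 × 20.50/28.70 = 20.8 V.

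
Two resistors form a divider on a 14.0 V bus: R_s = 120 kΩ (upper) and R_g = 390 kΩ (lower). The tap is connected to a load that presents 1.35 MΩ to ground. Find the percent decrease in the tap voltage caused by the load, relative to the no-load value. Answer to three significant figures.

6.36 %

The divider's output (Thévenin) resistance is R_s‖R_g = 91.76 kΩ.
Fractional drop under load = R_th/(R_th + R_L) = 91.76 / (91.76 + 1350) = 0.06365.
So the output falls by 6.36 %.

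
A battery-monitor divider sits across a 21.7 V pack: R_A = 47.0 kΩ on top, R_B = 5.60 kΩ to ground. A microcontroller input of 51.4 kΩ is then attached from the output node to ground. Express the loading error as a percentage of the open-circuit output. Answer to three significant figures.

The divider's output (Thévenin) resistance is R_A‖R_B = 5.004 kΩ.
Fractional drop under load = R_th/(R_th + R_L) = 5.004 / (5.004 + 51.4) = 0.08871.
So the output falls by 8.87 %.

8.87 %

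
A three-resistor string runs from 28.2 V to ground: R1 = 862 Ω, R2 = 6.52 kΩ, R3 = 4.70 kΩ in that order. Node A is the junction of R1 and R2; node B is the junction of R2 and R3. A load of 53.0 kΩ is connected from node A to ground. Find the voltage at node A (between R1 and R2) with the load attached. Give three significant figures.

V ≈ 25.8 V

Below node A the series string R2+R3 = 11220 Ω sits in parallel with the 53000 Ω load: 9260 Ω.
V_A = 28.2 × 9260/(862 + 9260) = 25.8 V.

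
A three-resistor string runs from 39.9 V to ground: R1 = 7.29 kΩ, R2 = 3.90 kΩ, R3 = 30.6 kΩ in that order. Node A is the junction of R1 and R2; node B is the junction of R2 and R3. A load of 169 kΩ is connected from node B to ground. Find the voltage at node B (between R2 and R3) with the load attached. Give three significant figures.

At node B, R3 is in parallel with the load: R3‖R_L = 25.91 kΩ.
Below node A the resistance is R2 + (R3‖R_L) = 29.81 kΩ, so V_A = 39.9 × 29.81/37.10 = 32.06 V.
Then V_B = V_A × (R3‖R_L)/(R2 + R3‖R_L) = 32.06 × 25.91/29.81 = 27.9 V.

V ≈ 27.9 V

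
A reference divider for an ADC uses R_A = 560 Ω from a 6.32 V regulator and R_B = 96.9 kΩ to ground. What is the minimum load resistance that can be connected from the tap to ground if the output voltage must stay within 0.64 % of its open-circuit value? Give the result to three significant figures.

R_L(min) ≈ 86.4 kΩ

Output resistance R_th = R_A‖R_B = (560 × 96900)/97460 = 556.8 Ω.
The fractional drop is R_th/(R_th + R_L); requiring this ≤ 0.00640 gives R_L ≥ R_th(1/0.00640 − 1) = 556.8 × 155.2 = 86.4 kΩ.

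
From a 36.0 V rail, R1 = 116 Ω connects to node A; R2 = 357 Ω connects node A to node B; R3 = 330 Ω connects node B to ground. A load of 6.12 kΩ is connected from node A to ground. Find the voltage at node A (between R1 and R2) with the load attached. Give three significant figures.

V ≈ 30.3 V

Below node A the series string R2+R3 = 687.0 Ω sits in parallel with the 6120 Ω load: 617.7 Ω.
V_A = 36.0 × 617.7/(116 + 617.7) = 30.3 V.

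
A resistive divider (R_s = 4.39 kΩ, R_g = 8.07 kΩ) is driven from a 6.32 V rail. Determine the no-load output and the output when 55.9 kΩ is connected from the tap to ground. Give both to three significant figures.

Unloaded: 4.09 V; loaded: 3.90 V

Open-circuit: V = 6.32 × 8.07/(4.39 + 8.07) = 4.09 V.
With the load, R_g becomes R_g‖R_L = 7.052 kΩ, so V = 6.32 × 7.052/11.44 = 3.90 V.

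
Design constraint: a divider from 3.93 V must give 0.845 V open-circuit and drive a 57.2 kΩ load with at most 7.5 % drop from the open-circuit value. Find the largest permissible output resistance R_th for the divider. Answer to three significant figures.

Loading drop = R_th/(R_th + R_L) ≤ 0.0750, so R_th ≤ R_L · ε/(1−ε) = 57.2 kΩ × 0.0750/0.9250 = 4.64 kΩ.
(Any R1, R2 with R2/(R1+R2) = 0.215 and R1‖R2 ≤ 4.64 kΩ will meet the spec.)

R_th ≤ 4.64 kΩ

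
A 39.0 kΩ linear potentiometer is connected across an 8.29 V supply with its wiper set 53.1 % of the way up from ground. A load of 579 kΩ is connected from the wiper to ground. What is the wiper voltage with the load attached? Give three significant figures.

V ≈ 4.33 V

The wiper splits the pot into (1−α)R = 18.29 kΩ above and αR = 20.71 kΩ below.
Lower section ‖ load = 19.99 kΩ.
V_wiper = 8.29 × 19.99/(18.29 + 19.99) = 4.33 V.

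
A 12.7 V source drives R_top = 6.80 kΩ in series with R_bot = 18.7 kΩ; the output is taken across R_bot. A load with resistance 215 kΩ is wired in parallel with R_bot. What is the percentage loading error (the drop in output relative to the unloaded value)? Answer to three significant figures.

The divider's output (Thévenin) resistance is R_top‖R_bot = 4.987 kΩ.
Fractional drop under load = R_th/(R_th + R_L) = 4.987 / (4.987 + 215) = 0.02267.
So the output falls by 2.27 %.

2.27 %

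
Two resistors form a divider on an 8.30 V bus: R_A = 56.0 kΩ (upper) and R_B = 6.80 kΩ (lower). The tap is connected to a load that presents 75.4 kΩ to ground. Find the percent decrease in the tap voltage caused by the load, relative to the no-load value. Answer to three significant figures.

The divider's output (Thévenin) resistance is R_A‖R_B = 6.064 kΩ.
Fractional drop under load = R_th/(R_th + R_L) = 6.064 / (6.064 + 75.4) = 0.07443.
So the output falls by 7.44 %.

7.44 %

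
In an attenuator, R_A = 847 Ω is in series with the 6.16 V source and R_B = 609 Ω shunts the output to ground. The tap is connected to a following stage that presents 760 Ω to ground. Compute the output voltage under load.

The load sits in parallel with R_B: R_B‖R_L = (609 × 760) / (609 + 760) = 338.1 Ω.
V_out = 6.16 × 338.1 / (847 + 338.1) = 6.16 × 338.1/1185 = 1.76 V.

V_out ≈ 1.76 V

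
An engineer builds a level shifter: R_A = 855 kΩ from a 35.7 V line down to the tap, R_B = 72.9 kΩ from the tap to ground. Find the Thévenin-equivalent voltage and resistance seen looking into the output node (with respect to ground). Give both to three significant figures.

V_th is the open-circuit tap voltage: 35.7 × 72.9/(855 + 72.9) = 2.80 V.
With the supply zeroed, R_A and R_B appear in parallel from the tap: R_th = R_A‖R_B = (855 × 72.9)/927.9 = 67.2 kΩ.

V_th = 2.80 V, R_th = 67.2 kΩ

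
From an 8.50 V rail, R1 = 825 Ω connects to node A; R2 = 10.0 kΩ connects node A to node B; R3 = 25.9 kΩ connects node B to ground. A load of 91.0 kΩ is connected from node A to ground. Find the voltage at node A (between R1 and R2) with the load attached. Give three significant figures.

Below node A the series string R2+R3 = 35900 Ω sits in parallel with the 91000 Ω load: 25740 Ω.
V_A = 8.50 × 25740/(825 + 25740) = 8.24 V.

V ≈ 8.24 V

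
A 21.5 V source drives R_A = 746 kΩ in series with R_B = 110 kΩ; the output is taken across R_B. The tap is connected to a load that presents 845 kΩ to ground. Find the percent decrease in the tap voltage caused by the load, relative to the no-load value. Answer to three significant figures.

The divider's output (Thévenin) resistance is R_A‖R_B = 95.86 kΩ.
Fractional drop under load = R_th/(R_th + R_L) = 95.86 / (95.86 + 845) = 0.1019.
So the output falls by 10.2 %.

10.2 %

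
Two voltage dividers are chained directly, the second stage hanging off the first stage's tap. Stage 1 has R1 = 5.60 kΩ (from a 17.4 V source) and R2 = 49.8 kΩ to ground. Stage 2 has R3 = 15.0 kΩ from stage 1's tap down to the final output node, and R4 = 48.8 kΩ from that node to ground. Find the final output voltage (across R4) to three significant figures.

V_out ≈ 11.1 V

Stage 2 presents R3+R4 = 63.80 kΩ as a load on stage 1's tap.
Stage 1's lower leg becomes R2‖(R3+R4) = 27.97 kΩ, so V_mid = 17.4 × 27.97/33.57 = 14.50 V.
Stage 2 is itself unloaded: V_out = V_mid × R4/(R3+R4) = 14.50 × 48.8/63.80 = 11.1 V.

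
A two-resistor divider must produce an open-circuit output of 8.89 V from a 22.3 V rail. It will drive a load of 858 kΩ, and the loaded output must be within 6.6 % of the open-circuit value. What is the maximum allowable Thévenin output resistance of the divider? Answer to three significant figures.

R_th ≤ 60.6 kΩ

Loading drop = R_th/(R_th + R_L) ≤ 0.0660, so R_th ≤ R_L · ε/(1−ε) = 858 kΩ × 0.0660/0.9340 = 60.6 kΩ.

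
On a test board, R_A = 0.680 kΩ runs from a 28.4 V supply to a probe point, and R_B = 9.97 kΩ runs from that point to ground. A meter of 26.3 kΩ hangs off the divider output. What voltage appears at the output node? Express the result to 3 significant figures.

V_out ≈ 26.0 V

The load sits in parallel with R_B: R_B‖R_L = (9970 × 26300) / (9970 + 26300) = 7229 Ω.
V_out = 28.4 × 7229 / (680 + 7229) = 28.4 × 7229/7909 = 26.0 V.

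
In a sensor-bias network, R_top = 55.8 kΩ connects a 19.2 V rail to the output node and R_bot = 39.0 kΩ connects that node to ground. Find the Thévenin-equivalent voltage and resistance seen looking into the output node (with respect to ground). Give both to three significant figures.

V_th = 7.90 V, R_th = 23.0 kΩ

V_th is the open-circuit tap voltage: 19.2 × 39.0/(55.8 + 39.0) = 7.90 V.
With the supply zeroed, R_top and R_bot appear in parallel from the tap: R_th = R_top‖R_bot = (55.8 × 39.0)/94.80 = 23.0 kΩ.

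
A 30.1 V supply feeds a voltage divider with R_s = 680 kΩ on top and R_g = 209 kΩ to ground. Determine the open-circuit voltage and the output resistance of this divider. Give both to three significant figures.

V_th is the open-circuit tap voltage: 30.1 × 209/(680 + 209) = 7.08 V.
With the supply zeroed, R_s and R_g appear in parallel from the tap: R_th = R_s‖R_g = (680 × 209)/889.0 = 160 kΩ.

V_th = 7.08 V, R_th = 160 kΩ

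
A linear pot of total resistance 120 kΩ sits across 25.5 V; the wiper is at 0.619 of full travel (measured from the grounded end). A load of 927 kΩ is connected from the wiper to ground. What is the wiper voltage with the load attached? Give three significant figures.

V ≈ 15.3 V

The wiper splits the pot into (1−α)R = 45.72 kΩ above and αR = 74.28 kΩ below.
Lower section ‖ load = 68.77 kΩ.
V_wiper = 25.5 × 68.77/(45.72 + 68.77) = 15.3 V.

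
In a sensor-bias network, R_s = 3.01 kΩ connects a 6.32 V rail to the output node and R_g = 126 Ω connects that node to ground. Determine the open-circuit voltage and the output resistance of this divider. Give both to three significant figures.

V_th is the open-circuit tap voltage: 6.32 × 126/(3010 + 126) = 0.254 V.
With the supply zeroed, R_s and R_g appear in parallel from the tap: R_th = R_s‖R_g = (3010 × 126)/3136 = 121 Ω.

V_th = 0.254 V, R_th = 121 Ω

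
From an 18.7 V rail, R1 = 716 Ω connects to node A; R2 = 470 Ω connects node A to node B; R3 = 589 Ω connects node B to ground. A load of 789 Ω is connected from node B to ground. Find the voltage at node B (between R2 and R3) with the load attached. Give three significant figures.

At node B, R3 is in parallel with the load: R3‖R_L = 337.2 Ω.
Below node A the resistance is R2 + (R3‖R_L) = 807.2 Ω, so V_A = 18.7 × 807.2/1523 = 9.910 V.
Then V_B = V_A × (R3‖R_L)/(R2 + R3‖R_L) = 9.910 × 337.2/807.2 = 4.14 V.

V ≈ 4.14 V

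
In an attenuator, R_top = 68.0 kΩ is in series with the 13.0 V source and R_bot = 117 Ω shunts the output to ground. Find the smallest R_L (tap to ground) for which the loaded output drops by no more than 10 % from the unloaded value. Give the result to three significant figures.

Output resistance R_th = R_top‖R_bot = (68000 × 117)/68120 = 116.8 Ω.
The fractional drop is R_th/(R_th + R_L); requiring this ≤ 0.100 gives R_L ≥ R_th(1/0.100 − 1) = 116.8 × 9.000 = 1.05 kΩ.

R_L(min) ≈ 1.05 kΩ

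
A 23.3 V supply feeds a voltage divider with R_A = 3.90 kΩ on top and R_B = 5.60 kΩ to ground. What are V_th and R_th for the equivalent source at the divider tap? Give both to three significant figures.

V_th is the open-circuit tap voltage: 23.3 × 5.60/(3.90 + 5.60) = 13.7 V.
With the supply zeroed, R_A and R_B appear in parallel from the tap: R_th = R_A‖R_B = (3.90 × 5.60)/9.500 = 2.30 kΩ.

V_th = 13.7 V, R_th = 2.30 kΩ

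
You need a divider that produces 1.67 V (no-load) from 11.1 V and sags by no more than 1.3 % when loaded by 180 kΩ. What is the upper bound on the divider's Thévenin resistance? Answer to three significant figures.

Loading drop = R_th/(R_th + R_L) ≤ 0.0130, so R_th ≤ R_L · ε/(1−ε) = 180 kΩ × 0.0130/0.9870 = 2.37 kΩ.
(Any R1, R2 with R2/(R1+R2) = 0.150 and R1‖R2 ≤ 2.37 kΩ will meet the spec.)

R_th ≤ 2.37 kΩ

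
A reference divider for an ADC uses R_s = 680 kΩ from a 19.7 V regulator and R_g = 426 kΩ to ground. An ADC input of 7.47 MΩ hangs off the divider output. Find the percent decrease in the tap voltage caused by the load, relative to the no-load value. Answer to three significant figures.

The divider's output (Thévenin) resistance is R_s‖R_g = 261.9 kΩ.
Fractional drop under load = R_th/(R_th + R_L) = 261.9 / (261.9 + 7470) = 0.03387.
So the output falls by 3.39 %.

3.39 %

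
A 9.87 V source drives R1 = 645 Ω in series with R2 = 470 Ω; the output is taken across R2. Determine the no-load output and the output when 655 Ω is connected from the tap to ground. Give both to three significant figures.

Open-circuit: V = 9.87 × 470/(645 + 470) = 4.16 V.
With the load, R2 becomes R2‖R_L = 273.6 Ω, so V = 9.87 × 273.6/918.6 = 2.94 V.

Unloaded: 4.16 V; loaded: 2.94 V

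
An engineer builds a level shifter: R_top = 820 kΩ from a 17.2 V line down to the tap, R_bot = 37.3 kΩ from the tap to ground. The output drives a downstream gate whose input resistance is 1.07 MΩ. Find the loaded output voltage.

V_out ≈ 0.724 V

The load sits in parallel with R_bot: R_bot‖R_L = (37.3 × 1070) / (37.3 + 1070) = 36.04 kΩ.
V_out = 17.2 × 36.04 / (820 + 36.04) = 17.2 × 36.04/856.0 = 0.724 V.
(Unloaded it would have been 0.748 V.)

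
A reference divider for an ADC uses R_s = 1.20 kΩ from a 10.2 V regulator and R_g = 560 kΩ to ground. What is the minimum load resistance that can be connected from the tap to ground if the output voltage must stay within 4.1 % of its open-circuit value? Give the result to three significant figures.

Output resistance R_th = R_s‖R_g = (1.20 × 560)/561.2 = 1.197 kΩ.
The fractional drop is R_th/(R_th + R_L); requiring this ≤ 0.0410 gives R_L ≥ R_th(1/0.0410 − 1) = 1.197 × 23.39 = 28.0 kΩ.

R_L(min) ≈ 28.0 kΩ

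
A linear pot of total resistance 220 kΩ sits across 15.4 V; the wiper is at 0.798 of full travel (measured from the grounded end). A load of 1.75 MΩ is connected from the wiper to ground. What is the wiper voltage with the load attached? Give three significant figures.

V ≈ 12.0 V

The wiper splits the pot into (1−α)R = 44.44 kΩ above and αR = 175.6 kΩ below.
Lower section ‖ load = 159.6 kΩ.
V_wiper = 15.4 × 159.6/(44.44 + 159.6) = 12.0 V.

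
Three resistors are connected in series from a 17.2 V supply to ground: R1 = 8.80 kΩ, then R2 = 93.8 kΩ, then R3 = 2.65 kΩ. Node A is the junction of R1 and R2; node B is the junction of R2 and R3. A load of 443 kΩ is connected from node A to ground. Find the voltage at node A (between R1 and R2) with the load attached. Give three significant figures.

V ≈ 15.5 V

Below node A the series string R2+R3 = 96.45 kΩ sits in parallel with the 443 kΩ load: 79.21 kΩ.
V_A = 17.2 × 79.21/(8.80 + 79.21) = 15.5 V.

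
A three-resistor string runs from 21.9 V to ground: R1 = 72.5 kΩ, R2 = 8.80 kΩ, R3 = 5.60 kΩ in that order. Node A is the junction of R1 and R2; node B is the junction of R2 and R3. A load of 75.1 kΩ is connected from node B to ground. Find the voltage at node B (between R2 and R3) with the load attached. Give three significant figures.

V ≈ 1.32 V

At node B, R3 is in parallel with the load: R3‖R_L = 5.211 kΩ.
Below node A the resistance is R2 + (R3‖R_L) = 14.01 kΩ, so V_A = 21.9 × 14.01/86.51 = 3.547 V.
Then V_B = V_A × (R3‖R_L)/(R2 + R3‖R_L) = 3.547 × 5.211/14.01 = 1.32 V.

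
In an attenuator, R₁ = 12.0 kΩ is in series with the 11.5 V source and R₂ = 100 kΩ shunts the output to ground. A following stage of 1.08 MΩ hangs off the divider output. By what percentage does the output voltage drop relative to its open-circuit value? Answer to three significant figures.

0.982 %

The divider's output (Thévenin) resistance is R₁‖R₂ = 10.71 kΩ.
Fractional drop under load = R_th/(R_th + R_L) = 10.71 / (10.71 + 1080) = 0.009823.
So the output falls by 0.982 %.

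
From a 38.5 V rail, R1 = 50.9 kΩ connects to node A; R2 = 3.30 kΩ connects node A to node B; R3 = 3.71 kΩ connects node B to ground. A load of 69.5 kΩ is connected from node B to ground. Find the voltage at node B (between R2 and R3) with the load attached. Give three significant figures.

V ≈ 2.35 V

At node B, R3 is in parallel with the load: R3‖R_L = 3.522 kΩ.
Below node A the resistance is R2 + (R3‖R_L) = 6.822 kΩ, so V_A = 38.5 × 6.822/57.72 = 4.550 V.
Then V_B = V_A × (R3‖R_L)/(R2 + R3‖R_L) = 4.550 × 3.522/6.822 = 2.35 V.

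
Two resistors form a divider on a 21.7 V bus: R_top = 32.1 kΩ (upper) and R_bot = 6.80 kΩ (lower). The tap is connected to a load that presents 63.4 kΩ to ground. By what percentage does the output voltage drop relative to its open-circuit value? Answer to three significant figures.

8.13 %

The divider's output (Thévenin) resistance is R_top‖R_bot = 5.611 kΩ.
Fractional drop under load = R_th/(R_th + R_L) = 5.611 / (5.611 + 63.4) = 0.08131.
So the output falls by 8.13 %.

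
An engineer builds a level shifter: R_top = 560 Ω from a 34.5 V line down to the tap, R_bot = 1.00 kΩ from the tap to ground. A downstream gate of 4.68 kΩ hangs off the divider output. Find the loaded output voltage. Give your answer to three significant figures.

V_out ≈ 20.5 V

The load sits in parallel with R_bot: R_bot‖R_L = (1000 × 4680) / (1000 + 4680) = 823.9 Ω.
V_out = 34.5 × 823.9 / (560 + 823.9) = 34.5 × 823.9/1384 = 20.5 V.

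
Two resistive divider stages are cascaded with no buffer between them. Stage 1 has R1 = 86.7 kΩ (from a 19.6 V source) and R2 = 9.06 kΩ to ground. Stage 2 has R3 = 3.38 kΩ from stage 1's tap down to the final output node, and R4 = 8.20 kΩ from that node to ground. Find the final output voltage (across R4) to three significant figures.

V_out ≈ 0.769 V

Stage 2 presents R3+R4 = 11.58 kΩ as a load on stage 1's tap.
Stage 1's lower leg becomes R2‖(R3+R4) = 5.083 kΩ, so V_mid = 19.6 × 5.083/91.78 = 1.085 V.
Stage 2 is itself unloaded: V_out = V_mid × R4/(R3+R4) = 1.085 × 8.20/11.58 = 0.769 V.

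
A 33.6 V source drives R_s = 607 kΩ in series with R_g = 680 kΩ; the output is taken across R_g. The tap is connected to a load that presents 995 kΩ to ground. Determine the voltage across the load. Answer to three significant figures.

V_out ≈ 13.4 V

The load sits in parallel with R_g: R_g‖R_L = (680 × 995) / (680 + 995) = 403.9 kΩ.
V_out = 33.6 × 403.9 / (607 + 403.9) = 33.6 × 403.9/1011 = 13.4 V.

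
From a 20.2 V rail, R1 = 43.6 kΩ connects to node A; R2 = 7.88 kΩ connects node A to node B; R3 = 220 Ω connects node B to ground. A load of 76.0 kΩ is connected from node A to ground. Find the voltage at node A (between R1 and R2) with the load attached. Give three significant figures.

V ≈ 2.90 V

Below node A the series string R2+R3 = 8100 Ω sits in parallel with the 76000 Ω load: 7320 Ω.
V_A = 20.2 × 7320/(43600 + 7320) = 2.90 V.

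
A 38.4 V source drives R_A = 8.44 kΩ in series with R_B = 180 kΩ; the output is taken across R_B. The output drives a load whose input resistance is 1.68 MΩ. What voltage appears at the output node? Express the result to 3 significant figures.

The load sits in parallel with R_B: R_B‖R_L = (180 × 1680) / (180 + 1680) = 162.6 kΩ.
V_out = 38.4 × 162.6 / (8.44 + 162.6) = 38.4 × 162.6/171.0 = 36.5 V.
(Unloaded it would have been 36.7 V.)

V_out ≈ 36.5 V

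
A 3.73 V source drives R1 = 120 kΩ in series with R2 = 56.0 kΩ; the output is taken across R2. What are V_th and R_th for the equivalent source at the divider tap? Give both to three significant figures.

V_th = 1.19 V, R_th = 38.2 kΩ

V_th is the open-circuit tap voltage: 3.73 × 56.0/(120 + 56.0) = 1.19 V.
With the supply zeroed, R1 and R2 appear in parallel from the tap: R_th = R1‖R2 = (120 × 56.0)/176.0 = 38.2 kΩ.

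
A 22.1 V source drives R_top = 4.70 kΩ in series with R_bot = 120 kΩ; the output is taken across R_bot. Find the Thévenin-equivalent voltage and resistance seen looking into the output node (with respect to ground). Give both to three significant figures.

V_th is the open-circuit tap voltage: 22.1 × 120/(4.70 + 120) = 21.3 V.
With the supply zeroed, R_top and R_bot appear in parallel from the tap: R_th = R_top‖R_bot = (4.70 × 120)/124.7 = 4.52 kΩ.

V_th = 21.3 V, R_th = 4.52 kΩ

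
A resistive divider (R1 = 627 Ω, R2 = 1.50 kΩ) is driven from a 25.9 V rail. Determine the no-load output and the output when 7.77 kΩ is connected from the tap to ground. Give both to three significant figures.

Open-circuit: V = 25.9 × 1500/(627 + 1500) = 18.3 V.
With the load, R2 becomes R2‖R_L = 1257 Ω, so V = 25.9 × 1257/1884 = 17.3 V.

Unloaded: 18.3 V; loaded: 17.3 V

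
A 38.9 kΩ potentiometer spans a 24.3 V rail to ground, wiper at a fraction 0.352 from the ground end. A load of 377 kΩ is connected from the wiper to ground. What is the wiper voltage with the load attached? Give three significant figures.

The wiper splits the pot into (1−α)R = 25.21 kΩ above and αR = 13.69 kΩ below.
Lower section ‖ load = 13.21 kΩ.
V_wiper = 24.3 × 13.21/(25.21 + 13.21) = 8.36 V.

V ≈ 8.36 V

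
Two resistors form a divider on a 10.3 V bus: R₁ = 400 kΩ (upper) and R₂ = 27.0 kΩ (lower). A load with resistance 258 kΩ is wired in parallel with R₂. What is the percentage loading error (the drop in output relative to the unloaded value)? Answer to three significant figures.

8.93 %

The divider's output (Thévenin) resistance is R₁‖R₂ = 25.29 kΩ.
Fractional drop under load = R_th/(R_th + R_L) = 25.29 / (25.29 + 258) = 0.08928.
So the output falls by 8.93 %.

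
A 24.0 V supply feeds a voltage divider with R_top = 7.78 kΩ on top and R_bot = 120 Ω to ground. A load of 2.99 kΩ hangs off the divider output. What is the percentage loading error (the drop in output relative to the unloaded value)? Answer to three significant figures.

3.80 %

The divider's output (Thévenin) resistance is R_top‖R_bot = 118.2 Ω.
Fractional drop under load = R_th/(R_th + R_L) = 118.2 / (118.2 + 2990) = 0.03802.
So the output falls by 3.80 %.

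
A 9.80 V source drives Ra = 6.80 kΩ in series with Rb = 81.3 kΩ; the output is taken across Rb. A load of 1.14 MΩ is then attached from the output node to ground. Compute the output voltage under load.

V_out ≈ 8.99 V

The load sits in parallel with Rb: Rb‖R_L = (81.3 × 1140) / (81.3 + 1140) = 75.89 kΩ.
V_out = 9.80 × 75.89 / (6.80 + 75.89) = 9.80 × 75.89/82.69 = 8.99 V.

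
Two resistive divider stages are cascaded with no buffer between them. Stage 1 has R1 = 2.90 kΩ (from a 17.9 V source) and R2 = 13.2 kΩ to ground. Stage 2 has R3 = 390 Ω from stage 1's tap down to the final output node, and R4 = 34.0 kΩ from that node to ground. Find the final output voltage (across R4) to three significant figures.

Stage 2 presents R3+R4 = 34390 Ω as a load on stage 1's tap.
Stage 1's lower leg becomes R2‖(R3+R4) = 9539 Ω, so V_mid = 17.9 × 9539/12440 = 13.73 V.
Stage 2 is itself unloaded: V_out = V_mid × R4/(R3+R4) = 13.73 × 34000/34390 = 13.6 V.

V_out ≈ 13.6 V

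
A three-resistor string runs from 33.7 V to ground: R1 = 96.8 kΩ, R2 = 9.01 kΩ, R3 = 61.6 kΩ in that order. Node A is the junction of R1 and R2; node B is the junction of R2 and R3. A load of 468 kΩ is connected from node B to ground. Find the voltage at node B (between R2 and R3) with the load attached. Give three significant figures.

At node B, R3 is in parallel with the load: R3‖R_L = 54.44 kΩ.
Below node A the resistance is R2 + (R3‖R_L) = 63.45 kΩ, so V_A = 33.7 × 63.45/160.2 = 13.34 V.
Then V_B = V_A × (R3‖R_L)/(R2 + R3‖R_L) = 13.34 × 54.44/63.45 = 11.4 V.

V ≈ 11.4 V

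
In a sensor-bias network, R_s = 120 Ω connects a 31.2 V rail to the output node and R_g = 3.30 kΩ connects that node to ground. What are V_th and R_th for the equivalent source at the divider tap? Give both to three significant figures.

V_th is the open-circuit tap voltage: 31.2 × 3300/(120 + 3300) = 30.1 V.
With the supply zeroed, R_s and R_g appear in parallel from the tap: R_th = R_s‖R_g = (120 × 3300)/3420 = 116 Ω.

V_th = 30.1 V, R_th = 116 Ω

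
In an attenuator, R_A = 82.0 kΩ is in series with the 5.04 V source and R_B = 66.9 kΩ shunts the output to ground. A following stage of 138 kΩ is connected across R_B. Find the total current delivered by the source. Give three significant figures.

R_B‖R_L = 45.06 kΩ, so the source sees R_A + R_B‖R_L = 127.1 kΩ.
I = 5.04 V / 127.1 kΩ = 0.0397 mA.

I ≈ 0.0397 mA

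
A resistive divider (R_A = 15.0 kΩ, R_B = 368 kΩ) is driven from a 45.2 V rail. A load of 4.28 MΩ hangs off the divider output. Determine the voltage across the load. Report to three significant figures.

V_out ≈ 43.3 V

The load sits in parallel with R_B: R_B‖R_L = (368 × 4280) / (368 + 4280) = 338.9 kΩ.
V_out = 45.2 × 338.9 / (15.0 + 338.9) = 45.2 × 338.9/353.9 = 43.3 V.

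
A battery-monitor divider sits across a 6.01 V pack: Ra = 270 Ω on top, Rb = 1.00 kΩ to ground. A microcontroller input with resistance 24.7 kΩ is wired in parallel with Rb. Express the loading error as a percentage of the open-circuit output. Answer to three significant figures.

The divider's output (Thévenin) resistance is Ra‖Rb = 212.6 Ω.
Fractional drop under load = R_th/(R_th + R_L) = 212.6 / (212.6 + 24700) = 0.008534.
So the output falls by 0.853 %.

0.853 %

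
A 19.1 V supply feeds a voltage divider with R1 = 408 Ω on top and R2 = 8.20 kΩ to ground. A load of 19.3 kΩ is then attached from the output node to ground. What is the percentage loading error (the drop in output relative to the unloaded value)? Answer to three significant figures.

1.97 %

The divider's output (Thévenin) resistance is R1‖R2 = 388.7 Ω.
Fractional drop under load = R_th/(R_th + R_L) = 388.7 / (388.7 + 19300) = 0.01974.
So the output falls by 1.97 %.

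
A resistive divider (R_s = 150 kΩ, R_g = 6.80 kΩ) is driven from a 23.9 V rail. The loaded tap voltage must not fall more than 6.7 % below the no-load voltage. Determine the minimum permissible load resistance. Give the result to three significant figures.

R_L(min) ≈ 90.6 kΩ

Output resistance R_th = R_s‖R_g = (150 × 6.80)/156.8 = 6.505 kΩ.
The fractional drop is R_th/(R_th + R_L); requiring this ≤ 0.0670 gives R_L ≥ R_th(1/0.0670 − 1) = 6.505 × 13.93 = 90.6 kΩ.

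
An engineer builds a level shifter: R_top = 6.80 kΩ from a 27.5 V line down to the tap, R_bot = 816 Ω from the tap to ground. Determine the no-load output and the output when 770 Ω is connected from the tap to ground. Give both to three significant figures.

Unloaded: 2.95 V; loaded: 1.51 V

Open-circuit: V = 27.5 × 816/(6800 + 816) = 2.95 V.
With the load, R_bot becomes R_bot‖R_L = 396.2 Ω, so V = 27.5 × 396.2/7196 = 1.51 V.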